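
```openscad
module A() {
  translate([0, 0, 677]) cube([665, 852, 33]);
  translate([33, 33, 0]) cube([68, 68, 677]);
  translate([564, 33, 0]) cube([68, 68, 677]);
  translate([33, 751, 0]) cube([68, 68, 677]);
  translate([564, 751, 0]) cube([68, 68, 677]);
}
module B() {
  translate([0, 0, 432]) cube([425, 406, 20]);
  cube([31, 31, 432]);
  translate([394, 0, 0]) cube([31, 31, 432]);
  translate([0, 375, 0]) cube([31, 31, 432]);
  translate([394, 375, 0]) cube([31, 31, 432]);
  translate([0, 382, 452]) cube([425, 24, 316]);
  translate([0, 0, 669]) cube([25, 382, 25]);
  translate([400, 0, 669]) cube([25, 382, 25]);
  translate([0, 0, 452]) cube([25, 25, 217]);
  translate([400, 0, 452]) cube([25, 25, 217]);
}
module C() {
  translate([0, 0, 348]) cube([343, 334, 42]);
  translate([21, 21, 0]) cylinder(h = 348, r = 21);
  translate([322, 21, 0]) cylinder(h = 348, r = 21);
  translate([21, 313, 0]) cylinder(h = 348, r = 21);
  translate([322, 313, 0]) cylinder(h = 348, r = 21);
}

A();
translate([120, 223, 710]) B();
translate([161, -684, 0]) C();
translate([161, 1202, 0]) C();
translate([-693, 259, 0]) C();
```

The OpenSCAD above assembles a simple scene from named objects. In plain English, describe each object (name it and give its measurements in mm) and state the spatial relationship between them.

A is a rectangular dining table. The top is 665×852×33 mm with its upper surface at z = 710 mm. It stands on four 68×68 mm square legs, each inset 33 mm from the nearest pair of top edges, running from the floor to the underside of the top.

B is a chair. The seat is a 425×406×20 mm slab with its top at z = 452 mm, on four 31×31 mm corner legs (flush with the seat edges, standing on z = 0). A flat backrest 24 mm thick, 316 mm tall, spans the full seat width and rises from the seat top along its +y edge, rear face flush with the rear of the seat. Two armrests of 25×25 mm section run along each side from the seat's front edge to the front of the backrest, top faces 242 mm above the seat top and outer faces flush with the seat's x-edges; a 25×25 mm post under the front of each armrest stands on the seat at the front corner.

C is a four-legged stool. The seat is 343×334 mm, 42 mm thick, top at z = 390 mm. It stands on four round legs, each 42 mm in diameter, from z = 0 to the seat underside, each leg's axis is inset half a diameter from the nearest pair of seat edges (so the leg's bounding box is flush with the corner).

The chair is on top of the table, centred. Three stools sit around the table at the −y, +y, −x sides.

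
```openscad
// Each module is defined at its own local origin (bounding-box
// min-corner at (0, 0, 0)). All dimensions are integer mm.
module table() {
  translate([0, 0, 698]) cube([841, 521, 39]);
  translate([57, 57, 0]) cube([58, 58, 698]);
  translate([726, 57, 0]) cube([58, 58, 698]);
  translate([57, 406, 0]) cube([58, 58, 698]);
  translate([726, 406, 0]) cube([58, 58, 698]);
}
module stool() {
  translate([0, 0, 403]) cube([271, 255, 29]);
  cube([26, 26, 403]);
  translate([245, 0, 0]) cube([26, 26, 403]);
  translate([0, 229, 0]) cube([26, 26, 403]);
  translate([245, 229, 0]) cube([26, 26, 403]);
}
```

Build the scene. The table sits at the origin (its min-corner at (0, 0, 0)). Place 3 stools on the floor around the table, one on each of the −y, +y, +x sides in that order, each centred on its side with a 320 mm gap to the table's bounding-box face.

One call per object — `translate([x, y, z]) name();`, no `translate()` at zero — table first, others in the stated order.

table();
translate([285, -575, 0]) stool();
translate([285, 841, 0]) stool();
translate([1161, 133, 0]) stool();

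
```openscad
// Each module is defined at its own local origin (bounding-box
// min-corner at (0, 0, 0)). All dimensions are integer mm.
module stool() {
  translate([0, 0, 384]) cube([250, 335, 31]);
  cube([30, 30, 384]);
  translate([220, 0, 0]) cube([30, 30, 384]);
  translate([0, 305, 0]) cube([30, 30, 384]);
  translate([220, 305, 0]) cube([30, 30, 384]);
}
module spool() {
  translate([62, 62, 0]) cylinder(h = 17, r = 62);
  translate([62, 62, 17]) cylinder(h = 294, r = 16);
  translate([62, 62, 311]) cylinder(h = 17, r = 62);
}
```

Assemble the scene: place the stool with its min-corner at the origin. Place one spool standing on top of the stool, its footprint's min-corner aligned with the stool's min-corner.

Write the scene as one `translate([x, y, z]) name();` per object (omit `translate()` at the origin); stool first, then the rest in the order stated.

stool();
translate([0, 0, 415]) spool();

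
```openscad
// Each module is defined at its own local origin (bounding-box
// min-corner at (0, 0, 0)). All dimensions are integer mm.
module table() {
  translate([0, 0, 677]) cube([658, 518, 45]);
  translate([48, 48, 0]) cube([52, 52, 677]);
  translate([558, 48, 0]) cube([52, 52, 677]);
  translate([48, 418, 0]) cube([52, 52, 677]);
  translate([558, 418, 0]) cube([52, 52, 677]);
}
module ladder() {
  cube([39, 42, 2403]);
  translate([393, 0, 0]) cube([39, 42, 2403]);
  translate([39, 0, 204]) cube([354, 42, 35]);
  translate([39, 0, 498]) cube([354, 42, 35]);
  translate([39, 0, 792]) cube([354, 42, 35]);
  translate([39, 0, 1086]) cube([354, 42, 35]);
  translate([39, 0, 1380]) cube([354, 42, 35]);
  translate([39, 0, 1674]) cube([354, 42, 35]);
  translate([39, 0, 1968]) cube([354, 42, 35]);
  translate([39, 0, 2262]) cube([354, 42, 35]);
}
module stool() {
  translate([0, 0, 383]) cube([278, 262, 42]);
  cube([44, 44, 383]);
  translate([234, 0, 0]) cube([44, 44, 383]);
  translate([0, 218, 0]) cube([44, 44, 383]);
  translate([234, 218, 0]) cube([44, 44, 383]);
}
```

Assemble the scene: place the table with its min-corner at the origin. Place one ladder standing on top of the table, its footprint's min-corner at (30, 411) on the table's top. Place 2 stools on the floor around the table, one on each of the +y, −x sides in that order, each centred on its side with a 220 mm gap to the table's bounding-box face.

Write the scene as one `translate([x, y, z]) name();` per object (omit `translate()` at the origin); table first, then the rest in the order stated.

table();
translate([30, 411, 722]) ladder();
translate([190, 738, 0]) stool();
translate([-498, 128, 0]) stool();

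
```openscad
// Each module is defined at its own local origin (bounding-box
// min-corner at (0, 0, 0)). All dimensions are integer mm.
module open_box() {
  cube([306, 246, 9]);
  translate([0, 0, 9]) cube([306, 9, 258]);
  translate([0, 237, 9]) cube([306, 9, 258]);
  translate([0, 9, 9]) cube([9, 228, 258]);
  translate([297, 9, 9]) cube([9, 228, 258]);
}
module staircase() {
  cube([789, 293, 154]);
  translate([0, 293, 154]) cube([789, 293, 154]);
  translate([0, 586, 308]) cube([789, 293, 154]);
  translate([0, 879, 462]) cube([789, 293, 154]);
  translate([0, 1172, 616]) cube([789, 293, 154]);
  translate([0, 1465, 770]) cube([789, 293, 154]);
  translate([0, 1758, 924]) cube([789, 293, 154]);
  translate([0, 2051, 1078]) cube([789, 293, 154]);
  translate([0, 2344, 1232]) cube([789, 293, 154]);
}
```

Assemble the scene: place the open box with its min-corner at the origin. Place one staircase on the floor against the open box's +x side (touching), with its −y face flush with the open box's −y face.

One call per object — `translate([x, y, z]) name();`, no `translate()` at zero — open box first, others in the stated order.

open_box();
translate([306, 0, 0]) staircase();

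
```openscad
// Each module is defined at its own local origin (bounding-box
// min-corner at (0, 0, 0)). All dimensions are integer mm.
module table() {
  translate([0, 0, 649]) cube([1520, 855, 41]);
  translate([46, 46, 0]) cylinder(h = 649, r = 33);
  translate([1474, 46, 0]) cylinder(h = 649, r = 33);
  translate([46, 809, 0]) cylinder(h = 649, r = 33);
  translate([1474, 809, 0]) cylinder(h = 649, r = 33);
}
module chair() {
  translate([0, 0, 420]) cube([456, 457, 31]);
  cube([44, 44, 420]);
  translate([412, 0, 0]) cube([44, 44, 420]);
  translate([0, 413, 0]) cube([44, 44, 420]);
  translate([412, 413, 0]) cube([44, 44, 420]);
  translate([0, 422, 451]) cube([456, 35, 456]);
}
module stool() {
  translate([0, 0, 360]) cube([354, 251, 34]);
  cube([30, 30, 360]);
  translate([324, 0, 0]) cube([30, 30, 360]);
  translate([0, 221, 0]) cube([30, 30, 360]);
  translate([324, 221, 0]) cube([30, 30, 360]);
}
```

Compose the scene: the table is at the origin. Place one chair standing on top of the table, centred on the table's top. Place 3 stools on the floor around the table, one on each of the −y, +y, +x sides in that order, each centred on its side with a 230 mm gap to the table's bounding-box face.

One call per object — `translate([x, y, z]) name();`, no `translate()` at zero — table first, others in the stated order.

table();
translate([532, 199, 690]) chair();
translate([583, -481, 0]) stool();
translate([583, 1085, 0]) stool();
translate([1750, 302, 0]) stool();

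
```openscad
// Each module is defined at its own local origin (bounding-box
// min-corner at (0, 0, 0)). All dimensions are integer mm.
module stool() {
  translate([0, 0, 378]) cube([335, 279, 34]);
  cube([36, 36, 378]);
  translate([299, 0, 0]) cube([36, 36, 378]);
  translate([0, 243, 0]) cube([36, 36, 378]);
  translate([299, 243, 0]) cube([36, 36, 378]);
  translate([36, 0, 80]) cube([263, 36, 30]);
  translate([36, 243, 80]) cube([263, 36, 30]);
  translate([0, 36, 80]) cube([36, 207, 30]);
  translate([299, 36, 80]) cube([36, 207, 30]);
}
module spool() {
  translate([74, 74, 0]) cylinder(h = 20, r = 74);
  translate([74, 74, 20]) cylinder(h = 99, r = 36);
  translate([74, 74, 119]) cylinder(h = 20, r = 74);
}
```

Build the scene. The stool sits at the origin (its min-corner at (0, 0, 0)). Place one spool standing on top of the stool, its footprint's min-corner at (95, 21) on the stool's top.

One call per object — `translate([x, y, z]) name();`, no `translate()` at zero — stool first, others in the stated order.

stool();
translate([95, 21, 412]) spool();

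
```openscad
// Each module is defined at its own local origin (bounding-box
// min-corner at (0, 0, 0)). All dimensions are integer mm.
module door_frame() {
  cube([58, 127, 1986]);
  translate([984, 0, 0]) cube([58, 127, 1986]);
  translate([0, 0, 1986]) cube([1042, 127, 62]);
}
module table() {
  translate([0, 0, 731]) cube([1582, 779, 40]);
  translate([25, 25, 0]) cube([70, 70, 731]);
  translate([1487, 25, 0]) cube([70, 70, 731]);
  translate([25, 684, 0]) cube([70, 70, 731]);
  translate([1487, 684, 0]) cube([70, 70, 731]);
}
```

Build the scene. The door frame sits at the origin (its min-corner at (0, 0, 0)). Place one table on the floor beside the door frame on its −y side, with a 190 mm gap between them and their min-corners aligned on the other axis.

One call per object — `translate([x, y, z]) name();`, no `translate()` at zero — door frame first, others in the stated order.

door_frame();
translate([0, -969, 0]) table();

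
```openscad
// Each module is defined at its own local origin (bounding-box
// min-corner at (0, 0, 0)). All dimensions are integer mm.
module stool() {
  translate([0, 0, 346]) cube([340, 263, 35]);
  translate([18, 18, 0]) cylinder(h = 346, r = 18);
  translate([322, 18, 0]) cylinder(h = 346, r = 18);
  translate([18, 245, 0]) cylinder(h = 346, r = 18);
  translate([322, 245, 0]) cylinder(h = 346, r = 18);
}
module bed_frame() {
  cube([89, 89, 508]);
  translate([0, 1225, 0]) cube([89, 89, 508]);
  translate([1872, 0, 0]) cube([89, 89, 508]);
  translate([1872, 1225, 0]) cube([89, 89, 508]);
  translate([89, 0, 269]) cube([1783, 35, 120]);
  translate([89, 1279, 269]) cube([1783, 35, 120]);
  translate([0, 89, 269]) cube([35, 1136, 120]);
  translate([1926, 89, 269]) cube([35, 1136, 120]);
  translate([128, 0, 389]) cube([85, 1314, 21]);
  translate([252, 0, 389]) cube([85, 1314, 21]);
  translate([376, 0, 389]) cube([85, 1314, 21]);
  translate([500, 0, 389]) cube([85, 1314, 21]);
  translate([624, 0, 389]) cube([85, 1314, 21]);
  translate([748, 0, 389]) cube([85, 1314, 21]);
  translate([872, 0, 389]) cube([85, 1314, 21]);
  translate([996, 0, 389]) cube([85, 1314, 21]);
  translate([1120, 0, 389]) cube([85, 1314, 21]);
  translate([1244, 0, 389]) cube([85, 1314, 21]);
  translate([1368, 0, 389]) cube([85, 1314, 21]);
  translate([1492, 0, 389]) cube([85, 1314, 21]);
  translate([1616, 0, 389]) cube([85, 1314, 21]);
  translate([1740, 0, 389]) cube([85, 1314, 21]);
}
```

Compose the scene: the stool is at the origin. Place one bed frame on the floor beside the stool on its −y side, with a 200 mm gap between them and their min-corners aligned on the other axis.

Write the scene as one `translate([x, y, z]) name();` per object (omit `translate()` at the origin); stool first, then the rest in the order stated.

stool();
translate([0, -1514, 0]) bed_frame();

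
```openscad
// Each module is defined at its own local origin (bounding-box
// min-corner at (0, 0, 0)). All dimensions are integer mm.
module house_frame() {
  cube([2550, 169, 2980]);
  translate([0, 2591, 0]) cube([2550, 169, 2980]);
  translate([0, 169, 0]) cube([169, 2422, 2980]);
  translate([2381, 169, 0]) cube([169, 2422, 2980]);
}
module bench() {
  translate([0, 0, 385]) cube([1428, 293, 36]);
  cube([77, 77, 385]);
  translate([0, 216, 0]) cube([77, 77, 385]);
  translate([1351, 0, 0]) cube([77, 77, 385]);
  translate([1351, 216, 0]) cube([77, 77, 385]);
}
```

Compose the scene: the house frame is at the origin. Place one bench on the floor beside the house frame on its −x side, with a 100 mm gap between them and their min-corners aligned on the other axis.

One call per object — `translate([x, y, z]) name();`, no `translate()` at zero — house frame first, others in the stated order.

house_frame();
translate([-1528, 0, 0]) bench();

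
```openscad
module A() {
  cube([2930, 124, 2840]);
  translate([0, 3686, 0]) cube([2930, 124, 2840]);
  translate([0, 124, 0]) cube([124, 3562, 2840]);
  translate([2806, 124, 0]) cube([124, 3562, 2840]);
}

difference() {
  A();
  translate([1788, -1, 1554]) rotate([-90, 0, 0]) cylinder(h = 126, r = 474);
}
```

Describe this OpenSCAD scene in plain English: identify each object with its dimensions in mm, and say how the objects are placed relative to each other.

A is a box-shaped house frame (walls only): outside footprint 2930×3810 mm, wall height 2840 mm, wall thickness 124 mm. The two y-facing walls run the full x-width; the two x-facing walls fit between the inner faces of the y-facing walls.

The house frame has a circular hole of radius 474 mm through its front wall, centred at (x = 1788, z = 1554).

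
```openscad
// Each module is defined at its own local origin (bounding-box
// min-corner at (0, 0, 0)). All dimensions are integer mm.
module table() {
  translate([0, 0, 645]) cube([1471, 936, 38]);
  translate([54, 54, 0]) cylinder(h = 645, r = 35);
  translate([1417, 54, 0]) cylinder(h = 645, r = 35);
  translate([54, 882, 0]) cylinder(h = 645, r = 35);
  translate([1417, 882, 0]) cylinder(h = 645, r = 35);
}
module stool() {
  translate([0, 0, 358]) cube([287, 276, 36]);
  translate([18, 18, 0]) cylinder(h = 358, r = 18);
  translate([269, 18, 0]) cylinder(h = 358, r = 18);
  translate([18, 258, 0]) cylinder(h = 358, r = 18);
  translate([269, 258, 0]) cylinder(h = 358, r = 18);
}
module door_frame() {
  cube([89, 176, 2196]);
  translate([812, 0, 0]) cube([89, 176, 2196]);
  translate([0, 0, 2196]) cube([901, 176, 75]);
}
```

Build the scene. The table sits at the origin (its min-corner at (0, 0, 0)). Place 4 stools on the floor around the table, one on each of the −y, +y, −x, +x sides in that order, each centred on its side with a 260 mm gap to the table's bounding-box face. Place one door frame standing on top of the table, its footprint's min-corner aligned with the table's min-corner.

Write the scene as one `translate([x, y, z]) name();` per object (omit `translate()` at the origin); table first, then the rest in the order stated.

table();
translate([592, -536, 0]) stool();
translate([592, 1196, 0]) stool();
translate([-547, 330, 0]) stool();
translate([1731, 330, 0]) stool();
translate([0, 0, 683]) door_frame();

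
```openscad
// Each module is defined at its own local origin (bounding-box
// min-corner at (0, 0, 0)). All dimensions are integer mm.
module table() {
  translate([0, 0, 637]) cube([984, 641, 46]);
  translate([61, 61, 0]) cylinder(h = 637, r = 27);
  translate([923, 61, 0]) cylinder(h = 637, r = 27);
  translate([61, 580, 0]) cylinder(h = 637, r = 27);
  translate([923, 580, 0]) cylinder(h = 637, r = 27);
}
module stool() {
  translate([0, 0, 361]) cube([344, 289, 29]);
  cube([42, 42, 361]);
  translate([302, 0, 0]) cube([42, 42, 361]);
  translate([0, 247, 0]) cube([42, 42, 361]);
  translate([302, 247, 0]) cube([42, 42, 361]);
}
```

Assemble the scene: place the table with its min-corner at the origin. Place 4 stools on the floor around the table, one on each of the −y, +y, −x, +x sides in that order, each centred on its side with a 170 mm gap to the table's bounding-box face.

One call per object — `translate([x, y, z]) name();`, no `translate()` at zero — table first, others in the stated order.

table();
translate([320, -459, 0]) stool();
translate([320, 811, 0]) stool();
translate([-514, 176, 0]) stool();
translate([1154, 176, 0]) stool();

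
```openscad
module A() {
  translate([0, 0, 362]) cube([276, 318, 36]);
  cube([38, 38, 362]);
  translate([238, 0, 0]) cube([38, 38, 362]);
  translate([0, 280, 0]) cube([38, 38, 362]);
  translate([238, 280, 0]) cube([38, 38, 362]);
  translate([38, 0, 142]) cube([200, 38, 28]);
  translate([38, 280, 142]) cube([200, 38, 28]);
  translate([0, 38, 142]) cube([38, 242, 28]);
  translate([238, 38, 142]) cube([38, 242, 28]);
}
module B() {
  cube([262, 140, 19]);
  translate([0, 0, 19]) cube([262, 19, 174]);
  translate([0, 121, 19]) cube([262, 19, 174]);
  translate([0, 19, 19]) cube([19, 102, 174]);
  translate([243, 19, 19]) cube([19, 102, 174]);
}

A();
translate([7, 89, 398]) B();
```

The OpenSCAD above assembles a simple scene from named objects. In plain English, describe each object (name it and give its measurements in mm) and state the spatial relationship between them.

A is a four-legged stool. The seat is a 276×318×36 mm slab whose top surface is at z = 398 mm; four square legs, each 38×38 mm in cross-section, run from the floor (z = 0) to the underside of the seat, each flush with a corner of the seat. Four stretchers, 38 mm wide and 28 mm tall, connect adjacent legs with their undersides at z = 142 mm, each running between the inner faces of the legs it joins and aligned with the legs' outer faces on the other axis.

B is an open-topped rectangular box: outside dimensions 262×140×193 mm, with a uniform wall and base thickness of 19 mm. The base is a full 262×140 slab on the floor; four walls sit on top of the base. The front and back walls (the −y and +y sides) span the full width; the two side walls fit between them.

The open box is on top of the stool, centred.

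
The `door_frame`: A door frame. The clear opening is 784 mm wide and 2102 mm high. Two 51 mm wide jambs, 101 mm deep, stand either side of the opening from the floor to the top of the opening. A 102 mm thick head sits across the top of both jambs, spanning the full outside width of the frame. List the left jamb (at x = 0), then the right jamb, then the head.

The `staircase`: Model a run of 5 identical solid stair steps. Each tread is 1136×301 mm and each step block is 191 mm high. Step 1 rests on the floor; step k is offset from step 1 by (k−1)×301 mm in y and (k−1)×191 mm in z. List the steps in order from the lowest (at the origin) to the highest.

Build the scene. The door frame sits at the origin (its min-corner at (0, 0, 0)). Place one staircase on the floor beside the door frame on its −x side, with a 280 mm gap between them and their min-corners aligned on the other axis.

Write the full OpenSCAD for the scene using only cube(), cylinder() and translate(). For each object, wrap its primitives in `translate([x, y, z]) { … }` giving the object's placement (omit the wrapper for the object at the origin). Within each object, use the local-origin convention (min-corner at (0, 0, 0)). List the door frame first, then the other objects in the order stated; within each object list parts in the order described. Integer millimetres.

cube([51, 101, 2102]);
translate([835, 0, 0]) cube([51, 101, 2102]);
translate([0, 0, 2102]) cube([886, 101, 102]);
translate([-1416, 0, 0]) {
  cube([1136, 301, 191]);
  translate([0, 301, 191]) cube([1136, 301, 191]);
  translate([0, 602, 382]) cube([1136, 301, 191]);
  translate([0, 903, 573]) cube([1136, 301, 191]);
  translate([0, 1204, 764]) cube([1136, 301, 191]);
}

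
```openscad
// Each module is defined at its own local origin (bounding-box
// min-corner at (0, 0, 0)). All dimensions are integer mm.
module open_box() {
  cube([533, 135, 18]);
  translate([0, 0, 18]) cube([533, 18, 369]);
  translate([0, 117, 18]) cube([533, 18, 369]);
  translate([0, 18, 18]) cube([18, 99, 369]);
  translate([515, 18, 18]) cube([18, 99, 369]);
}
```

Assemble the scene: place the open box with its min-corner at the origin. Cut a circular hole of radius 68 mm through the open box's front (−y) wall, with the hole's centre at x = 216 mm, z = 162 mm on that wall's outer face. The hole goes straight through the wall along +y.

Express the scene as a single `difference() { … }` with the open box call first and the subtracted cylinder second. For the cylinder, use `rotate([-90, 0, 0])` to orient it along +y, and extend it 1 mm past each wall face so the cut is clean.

difference() {
  open_box();
  translate([216, -1, 162]) rotate([-90, 0, 0]) cylinder(h = 20, r = 68);
}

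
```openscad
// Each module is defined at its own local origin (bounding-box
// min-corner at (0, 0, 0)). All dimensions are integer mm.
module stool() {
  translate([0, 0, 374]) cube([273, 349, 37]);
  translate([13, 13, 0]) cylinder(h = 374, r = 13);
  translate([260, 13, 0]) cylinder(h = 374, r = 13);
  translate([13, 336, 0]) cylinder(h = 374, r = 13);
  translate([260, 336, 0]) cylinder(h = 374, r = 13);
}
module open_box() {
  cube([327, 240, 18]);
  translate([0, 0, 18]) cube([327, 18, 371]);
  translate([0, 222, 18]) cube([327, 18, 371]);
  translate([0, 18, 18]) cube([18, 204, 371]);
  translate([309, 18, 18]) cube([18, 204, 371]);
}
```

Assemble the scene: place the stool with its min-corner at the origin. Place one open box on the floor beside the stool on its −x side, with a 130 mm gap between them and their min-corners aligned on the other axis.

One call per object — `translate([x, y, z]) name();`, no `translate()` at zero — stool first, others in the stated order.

stool();
translate([-457, 0, 0]) open_box();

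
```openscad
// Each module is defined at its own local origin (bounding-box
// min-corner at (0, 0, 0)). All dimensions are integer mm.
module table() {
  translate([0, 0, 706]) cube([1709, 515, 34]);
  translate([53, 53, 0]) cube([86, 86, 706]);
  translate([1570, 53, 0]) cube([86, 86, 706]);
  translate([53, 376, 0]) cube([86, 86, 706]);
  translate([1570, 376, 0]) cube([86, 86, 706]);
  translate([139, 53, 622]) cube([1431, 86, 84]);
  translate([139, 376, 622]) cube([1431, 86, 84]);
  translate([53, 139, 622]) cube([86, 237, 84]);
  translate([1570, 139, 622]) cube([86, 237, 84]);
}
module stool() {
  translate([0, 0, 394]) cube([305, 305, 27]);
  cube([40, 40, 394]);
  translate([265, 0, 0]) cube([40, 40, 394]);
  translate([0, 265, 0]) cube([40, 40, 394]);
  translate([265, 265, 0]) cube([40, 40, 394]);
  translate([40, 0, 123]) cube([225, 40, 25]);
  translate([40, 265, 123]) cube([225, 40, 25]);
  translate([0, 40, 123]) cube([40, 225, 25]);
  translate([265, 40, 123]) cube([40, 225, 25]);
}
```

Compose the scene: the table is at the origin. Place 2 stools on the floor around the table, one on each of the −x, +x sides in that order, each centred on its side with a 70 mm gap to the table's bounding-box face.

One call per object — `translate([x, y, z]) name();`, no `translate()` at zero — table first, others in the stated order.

table();
translate([-375, 105, 0]) stool();
translate([1779, 105, 0]) stool();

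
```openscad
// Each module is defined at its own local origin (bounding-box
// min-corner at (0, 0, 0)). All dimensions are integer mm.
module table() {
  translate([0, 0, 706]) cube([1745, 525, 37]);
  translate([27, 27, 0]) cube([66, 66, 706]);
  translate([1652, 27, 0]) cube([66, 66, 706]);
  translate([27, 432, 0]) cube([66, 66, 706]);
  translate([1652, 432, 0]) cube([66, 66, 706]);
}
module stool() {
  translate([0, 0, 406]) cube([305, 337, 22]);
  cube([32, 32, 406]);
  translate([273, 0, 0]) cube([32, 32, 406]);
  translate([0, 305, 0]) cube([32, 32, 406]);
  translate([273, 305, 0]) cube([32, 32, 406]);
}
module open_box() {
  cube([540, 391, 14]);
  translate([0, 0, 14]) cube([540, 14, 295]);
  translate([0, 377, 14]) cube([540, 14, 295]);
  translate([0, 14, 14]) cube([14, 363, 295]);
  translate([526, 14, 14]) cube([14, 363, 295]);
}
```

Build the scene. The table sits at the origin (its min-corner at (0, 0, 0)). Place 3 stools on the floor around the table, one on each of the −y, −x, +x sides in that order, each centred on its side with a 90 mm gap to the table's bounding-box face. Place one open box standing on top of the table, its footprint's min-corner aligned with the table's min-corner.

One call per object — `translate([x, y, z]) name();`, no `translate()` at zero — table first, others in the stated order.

table();
translate([720, -427, 0]) stool();
translate([-395, 94, 0]) stool();
translate([1835, 94, 0]) stool();
translate([0, 0, 743]) open_box();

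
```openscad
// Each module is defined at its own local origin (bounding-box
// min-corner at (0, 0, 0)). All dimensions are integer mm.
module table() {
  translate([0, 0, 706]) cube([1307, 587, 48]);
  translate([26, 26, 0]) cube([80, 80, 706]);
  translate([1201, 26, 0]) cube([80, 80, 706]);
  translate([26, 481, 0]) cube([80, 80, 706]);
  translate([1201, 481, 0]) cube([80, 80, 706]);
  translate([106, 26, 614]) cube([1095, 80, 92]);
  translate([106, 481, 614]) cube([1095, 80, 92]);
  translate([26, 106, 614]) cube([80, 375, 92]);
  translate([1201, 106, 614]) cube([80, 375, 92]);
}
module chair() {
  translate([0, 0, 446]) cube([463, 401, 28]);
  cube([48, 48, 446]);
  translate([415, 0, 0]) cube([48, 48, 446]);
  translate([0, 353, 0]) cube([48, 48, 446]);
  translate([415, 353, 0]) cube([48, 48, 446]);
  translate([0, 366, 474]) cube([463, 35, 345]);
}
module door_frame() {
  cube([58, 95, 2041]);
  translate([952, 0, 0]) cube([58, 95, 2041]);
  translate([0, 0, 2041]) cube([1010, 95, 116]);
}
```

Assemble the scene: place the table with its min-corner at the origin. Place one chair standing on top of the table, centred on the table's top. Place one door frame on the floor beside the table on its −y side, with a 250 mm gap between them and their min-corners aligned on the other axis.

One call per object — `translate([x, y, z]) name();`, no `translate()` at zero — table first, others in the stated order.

table();
translate([422, 93, 754]) chair();
translate([0, -345, 0]) door_frame();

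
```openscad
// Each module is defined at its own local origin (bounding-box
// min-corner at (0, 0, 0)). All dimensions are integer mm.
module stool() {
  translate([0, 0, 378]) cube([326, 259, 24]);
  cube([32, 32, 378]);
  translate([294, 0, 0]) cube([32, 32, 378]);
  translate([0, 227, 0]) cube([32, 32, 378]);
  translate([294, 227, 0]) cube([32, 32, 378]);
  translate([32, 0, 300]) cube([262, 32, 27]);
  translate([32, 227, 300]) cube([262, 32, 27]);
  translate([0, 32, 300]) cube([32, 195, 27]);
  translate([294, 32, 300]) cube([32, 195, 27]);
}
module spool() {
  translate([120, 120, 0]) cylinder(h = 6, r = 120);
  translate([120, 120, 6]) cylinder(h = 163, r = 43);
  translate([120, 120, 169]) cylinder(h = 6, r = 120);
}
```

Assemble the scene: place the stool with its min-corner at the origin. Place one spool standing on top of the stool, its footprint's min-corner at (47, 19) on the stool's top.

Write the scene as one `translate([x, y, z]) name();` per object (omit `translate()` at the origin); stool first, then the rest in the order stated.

stool();
translate([47, 19, 402]) spool();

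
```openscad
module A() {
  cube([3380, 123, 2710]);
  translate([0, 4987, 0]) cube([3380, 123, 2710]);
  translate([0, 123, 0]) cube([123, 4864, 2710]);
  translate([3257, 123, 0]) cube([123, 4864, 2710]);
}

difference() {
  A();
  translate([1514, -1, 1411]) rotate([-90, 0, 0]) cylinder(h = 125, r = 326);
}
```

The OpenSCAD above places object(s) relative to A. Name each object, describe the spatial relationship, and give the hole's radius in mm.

The subtracted cylinder has r = 326 mm.

A is a house frame. The house frame has a circular hole through its front wall. The hole's radius is 326 mm.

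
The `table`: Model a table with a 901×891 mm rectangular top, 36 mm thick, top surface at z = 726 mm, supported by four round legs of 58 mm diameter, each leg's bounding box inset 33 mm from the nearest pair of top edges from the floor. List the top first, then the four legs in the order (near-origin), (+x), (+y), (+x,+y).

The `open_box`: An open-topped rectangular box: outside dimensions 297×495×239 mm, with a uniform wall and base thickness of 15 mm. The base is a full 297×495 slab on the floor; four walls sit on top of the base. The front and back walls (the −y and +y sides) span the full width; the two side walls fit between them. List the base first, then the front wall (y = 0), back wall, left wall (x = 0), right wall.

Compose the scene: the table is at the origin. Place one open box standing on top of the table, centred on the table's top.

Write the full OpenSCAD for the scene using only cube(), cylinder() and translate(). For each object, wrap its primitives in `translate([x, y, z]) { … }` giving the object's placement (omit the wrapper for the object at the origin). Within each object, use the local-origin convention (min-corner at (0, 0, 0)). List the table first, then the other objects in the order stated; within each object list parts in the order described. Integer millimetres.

translate([0, 0, 690]) cube([901, 891, 36]);
translate([62, 62, 0]) cylinder(h = 690, r = 29);
translate([839, 62, 0]) cylinder(h = 690, r = 29);
translate([62, 829, 0]) cylinder(h = 690, r = 29);
translate([839, 829, 0]) cylinder(h = 690, r = 29);
translate([302, 198, 726]) {
  cube([297, 495, 15]);
  translate([0, 0, 15]) cube([297, 15, 224]);
  translate([0, 480, 15]) cube([297, 15, 224]);
  translate([0, 15, 15]) cube([15, 465, 224]);
  translate([282, 15, 15]) cube([15, 465, 224]);
}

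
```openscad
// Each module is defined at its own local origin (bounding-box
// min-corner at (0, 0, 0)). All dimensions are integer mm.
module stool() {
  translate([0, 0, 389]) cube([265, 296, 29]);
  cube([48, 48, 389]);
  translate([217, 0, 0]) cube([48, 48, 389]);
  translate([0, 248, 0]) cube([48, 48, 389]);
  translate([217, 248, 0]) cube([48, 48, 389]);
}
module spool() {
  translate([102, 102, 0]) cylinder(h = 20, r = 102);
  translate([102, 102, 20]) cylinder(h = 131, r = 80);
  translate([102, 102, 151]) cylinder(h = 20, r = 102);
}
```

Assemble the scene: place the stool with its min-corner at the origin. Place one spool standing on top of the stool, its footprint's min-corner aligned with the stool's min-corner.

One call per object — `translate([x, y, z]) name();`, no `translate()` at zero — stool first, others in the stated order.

stool();
translate([0, 0, 418]) spool();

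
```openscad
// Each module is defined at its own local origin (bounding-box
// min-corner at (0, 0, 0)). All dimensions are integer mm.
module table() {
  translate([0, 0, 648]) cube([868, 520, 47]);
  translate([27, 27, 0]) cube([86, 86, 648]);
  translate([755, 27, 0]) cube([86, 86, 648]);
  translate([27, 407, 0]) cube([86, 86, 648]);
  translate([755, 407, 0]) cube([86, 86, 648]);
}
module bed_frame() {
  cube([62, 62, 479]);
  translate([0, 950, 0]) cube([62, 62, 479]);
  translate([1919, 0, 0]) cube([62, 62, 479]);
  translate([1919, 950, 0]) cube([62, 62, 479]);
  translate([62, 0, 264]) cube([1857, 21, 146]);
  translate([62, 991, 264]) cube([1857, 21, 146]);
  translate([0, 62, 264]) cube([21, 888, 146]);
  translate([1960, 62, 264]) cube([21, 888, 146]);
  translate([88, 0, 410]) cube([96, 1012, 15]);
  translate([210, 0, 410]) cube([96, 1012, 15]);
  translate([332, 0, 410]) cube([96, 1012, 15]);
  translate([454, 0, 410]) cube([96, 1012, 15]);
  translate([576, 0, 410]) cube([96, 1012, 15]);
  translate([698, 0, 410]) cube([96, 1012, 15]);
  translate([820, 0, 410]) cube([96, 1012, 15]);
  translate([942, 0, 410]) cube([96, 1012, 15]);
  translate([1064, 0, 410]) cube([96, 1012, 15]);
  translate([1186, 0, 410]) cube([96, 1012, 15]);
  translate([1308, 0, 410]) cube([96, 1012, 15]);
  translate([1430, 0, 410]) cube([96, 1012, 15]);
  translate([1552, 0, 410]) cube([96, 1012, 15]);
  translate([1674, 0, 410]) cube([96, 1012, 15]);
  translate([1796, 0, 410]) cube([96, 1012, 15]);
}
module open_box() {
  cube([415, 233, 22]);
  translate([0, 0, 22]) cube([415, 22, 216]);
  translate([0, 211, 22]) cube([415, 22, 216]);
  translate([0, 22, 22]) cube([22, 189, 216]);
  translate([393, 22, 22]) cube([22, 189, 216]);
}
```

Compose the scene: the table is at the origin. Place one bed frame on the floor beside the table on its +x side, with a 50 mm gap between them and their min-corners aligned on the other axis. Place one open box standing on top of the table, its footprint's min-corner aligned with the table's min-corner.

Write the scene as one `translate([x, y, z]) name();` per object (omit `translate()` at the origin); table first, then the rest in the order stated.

table();
translate([918, 0, 0]) bed_frame();
translate([0, 0, 695]) open_box();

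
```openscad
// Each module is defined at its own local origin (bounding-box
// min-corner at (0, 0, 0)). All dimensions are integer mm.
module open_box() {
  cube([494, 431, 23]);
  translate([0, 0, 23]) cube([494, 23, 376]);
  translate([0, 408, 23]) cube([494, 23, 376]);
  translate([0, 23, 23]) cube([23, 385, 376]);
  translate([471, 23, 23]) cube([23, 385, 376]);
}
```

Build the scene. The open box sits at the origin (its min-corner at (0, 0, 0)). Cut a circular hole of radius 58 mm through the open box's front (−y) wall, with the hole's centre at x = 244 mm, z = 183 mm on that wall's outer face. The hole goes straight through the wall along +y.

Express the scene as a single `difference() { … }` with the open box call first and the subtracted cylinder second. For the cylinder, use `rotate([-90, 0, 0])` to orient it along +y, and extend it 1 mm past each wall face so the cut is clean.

difference() {
  open_box();
  translate([244, -1, 183]) rotate([-90, 0, 0]) cylinder(h = 25, r = 58);
}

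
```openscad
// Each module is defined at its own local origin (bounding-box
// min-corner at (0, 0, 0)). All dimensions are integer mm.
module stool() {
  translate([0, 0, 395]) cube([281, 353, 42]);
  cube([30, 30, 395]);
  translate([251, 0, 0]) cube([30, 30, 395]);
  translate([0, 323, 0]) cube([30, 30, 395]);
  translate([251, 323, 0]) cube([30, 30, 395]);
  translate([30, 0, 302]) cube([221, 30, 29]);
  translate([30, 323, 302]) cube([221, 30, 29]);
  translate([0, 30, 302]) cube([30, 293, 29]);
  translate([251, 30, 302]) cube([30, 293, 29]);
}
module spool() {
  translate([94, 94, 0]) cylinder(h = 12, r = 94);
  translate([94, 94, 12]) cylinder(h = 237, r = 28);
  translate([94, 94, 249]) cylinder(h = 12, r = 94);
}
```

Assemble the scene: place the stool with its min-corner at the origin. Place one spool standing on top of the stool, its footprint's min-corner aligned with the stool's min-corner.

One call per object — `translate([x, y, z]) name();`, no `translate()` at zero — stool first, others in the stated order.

stool();
translate([0, 0, 437]) spool();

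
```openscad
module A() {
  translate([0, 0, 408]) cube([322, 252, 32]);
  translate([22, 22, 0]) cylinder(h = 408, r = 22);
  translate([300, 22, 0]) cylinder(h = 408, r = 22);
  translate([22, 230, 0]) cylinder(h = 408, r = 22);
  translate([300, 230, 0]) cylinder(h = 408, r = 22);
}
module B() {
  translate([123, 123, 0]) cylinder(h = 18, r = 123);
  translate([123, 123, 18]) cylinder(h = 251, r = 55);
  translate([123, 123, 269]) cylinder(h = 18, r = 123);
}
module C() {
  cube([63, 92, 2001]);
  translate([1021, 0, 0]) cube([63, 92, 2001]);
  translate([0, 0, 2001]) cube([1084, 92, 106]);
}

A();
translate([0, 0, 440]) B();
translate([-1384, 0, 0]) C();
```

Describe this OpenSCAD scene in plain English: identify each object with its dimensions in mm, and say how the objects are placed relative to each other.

A is a four-legged stool. The seat is a 322×252×32 mm slab whose top surface is at z = 440 mm; four round legs, each 44 mm in diameter, run from the floor (z = 0) to the underside of the seat, each leg's axis is inset half a diameter from the nearest pair of seat edges (so the leg's bounding box is flush with the corner).

B is a spool: two coaxial disc flanges of radius 123 mm and thickness 18 mm, joined by a core cylinder of radius 55 mm and height 251 mm. The lower flange rests on z = 0 and the three cylinders share a vertical axis.

C is a door frame. The clear opening is 958 mm wide and 2001 mm high. Two 63 mm wide jambs, 92 mm deep, stand either side of the opening from the floor to the top of the opening. A 106 mm thick head sits across the top of both jambs, spanning the full outside width of the frame.

The spool is on top of the stool. The door frame is on the floor beside the stool on its −x side.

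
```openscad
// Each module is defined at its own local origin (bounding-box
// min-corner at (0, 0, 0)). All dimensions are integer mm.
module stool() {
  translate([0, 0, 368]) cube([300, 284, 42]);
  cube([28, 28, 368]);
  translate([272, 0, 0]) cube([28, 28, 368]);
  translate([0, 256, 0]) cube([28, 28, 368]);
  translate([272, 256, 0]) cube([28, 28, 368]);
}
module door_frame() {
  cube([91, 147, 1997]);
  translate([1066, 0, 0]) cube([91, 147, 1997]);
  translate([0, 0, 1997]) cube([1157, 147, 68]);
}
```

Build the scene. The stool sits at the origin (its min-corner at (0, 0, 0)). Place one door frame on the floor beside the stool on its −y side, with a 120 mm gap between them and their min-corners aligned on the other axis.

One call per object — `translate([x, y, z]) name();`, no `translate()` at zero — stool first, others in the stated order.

stool();
translate([0, -267, 0]) door_frame();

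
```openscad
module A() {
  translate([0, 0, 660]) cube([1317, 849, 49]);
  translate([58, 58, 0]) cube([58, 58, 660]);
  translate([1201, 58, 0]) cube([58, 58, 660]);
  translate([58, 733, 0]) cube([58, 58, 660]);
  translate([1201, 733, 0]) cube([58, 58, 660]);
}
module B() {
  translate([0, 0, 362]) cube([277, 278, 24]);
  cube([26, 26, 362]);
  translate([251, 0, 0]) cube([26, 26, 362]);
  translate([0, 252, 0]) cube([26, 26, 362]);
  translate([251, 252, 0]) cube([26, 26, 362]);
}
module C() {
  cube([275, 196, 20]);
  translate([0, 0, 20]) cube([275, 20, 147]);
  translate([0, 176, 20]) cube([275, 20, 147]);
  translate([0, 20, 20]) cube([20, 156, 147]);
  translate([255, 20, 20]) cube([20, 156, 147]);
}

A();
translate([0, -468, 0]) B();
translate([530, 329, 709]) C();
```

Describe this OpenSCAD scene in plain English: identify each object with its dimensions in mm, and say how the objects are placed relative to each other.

A is a table: top 1317 mm (x) × 849 mm (y), 49 mm thick, upper face at z = 709 mm, on four 58×58 mm square legs, each inset 58 mm from the nearest pair of top edges, running from z = 0 to the bottom of the top.

B is a four-legged stool. The seat is a 277×278×24 mm slab whose top surface is at z = 386 mm; four square legs, each 26×26 mm in cross-section, run from the floor (z = 0) to the underside of the seat, each flush with a corner of the seat.

C is an open-topped rectangular box: outside dimensions 275×196×167 mm, with a uniform wall and base thickness of 20 mm. The base is a full 275×196 slab on the floor; four walls sit on top of the base. The front and back walls (the −y and +y sides) span the full width; the two side walls fit between them.

The stool is on the floor beside the table on its −y side. The open box is on top of the table.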